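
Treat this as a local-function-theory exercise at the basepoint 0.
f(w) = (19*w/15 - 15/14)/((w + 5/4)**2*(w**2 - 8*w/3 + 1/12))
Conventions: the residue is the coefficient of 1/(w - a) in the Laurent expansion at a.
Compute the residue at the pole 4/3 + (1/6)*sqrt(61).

The factor w**2 - 8*w/3 + 1/12 splits as (w - a)(w - a') with a = 4/3 + (1/6)*sqrt(61), a' = 4/3 - (1/6)*sqrt(61). At the order-1 pole a set g(w) = (w - a)*f(w) = [(19*w/15 - 15/14)/(w + 5/4)**2] / (w - a').
Simple pole: residue = g(a) at a = 4/3 + (1/6)*sqrt(61), which is 298744/1999235 - (1432712/121953335)*sqrt(61).

The residue is 298744/1999235 - (1432712/121953335)*sqrt(61).


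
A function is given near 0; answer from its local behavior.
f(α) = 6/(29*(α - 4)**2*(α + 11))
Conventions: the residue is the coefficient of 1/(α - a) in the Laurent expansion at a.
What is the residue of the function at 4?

The residue is -2/2175.

At the order-2 pole 4 set g(α) = (α - (4))^2*f(α) = 6/(29*(α + 11)).
Order-2 pole: residue = g'(a); g'(4) = -2/2175, so the residue is -2/2175.


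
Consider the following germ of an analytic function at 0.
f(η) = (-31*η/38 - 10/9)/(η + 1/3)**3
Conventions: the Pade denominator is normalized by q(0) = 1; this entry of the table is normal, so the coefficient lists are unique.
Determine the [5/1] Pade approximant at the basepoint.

Taylor coefficients needed (expand at 0): a_0 = -30, a_1 = 9423/38, a_2 = -54027/38, a_3 = 131301/19, a_4 = -579555/19, a_5 = 4800465/38, a_6 = -18998469/38.
Write the denominator as Q(η) = 1 + q1*η. Requiring Q*f - P = O(η^7) with deg P <= 5 kills the coefficients of η^6..η^6 in Q*f:
  η^6: a_6 + q1*a_5 = 0, i.e. -18998469/38 + (4800465/38)*q1 = 0.
Solving this linear system: q1 = 8687/2195.
The numerator is Q*f truncated at degree 5: P0 = a_0 = -30; P1 = a_1 + q1*a_0 = 2156061/16682; P2 = a_2 + q1*a_1 = -18365832/41705; P3 = a_3 + q1*a_2 = 107078841/83410; P4 = a_4 + q1*a_3 = -131511438/41705; P5 = a_5 + q1*a_4 = 93566421/16682.

The Pade approximant has numerator coefficients [-30, 2156061/16682, -18365832/41705, 107078841/83410, -131511438/41705, 93566421/16682]; denominator coefficients [1, 8687/2195].


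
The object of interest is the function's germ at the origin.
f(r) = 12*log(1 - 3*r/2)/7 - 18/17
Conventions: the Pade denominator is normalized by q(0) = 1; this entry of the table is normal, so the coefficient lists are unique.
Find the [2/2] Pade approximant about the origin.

Taylor coefficients needed (expand at 0): a_0 = -18/17, a_1 = -18/7, a_2 = -27/14, a_3 = -27/14, a_4 = -243/112.
Write the denominator as Q(r) = 1 + q1*r + q2*r^2. Requiring Q*f - P = O(r^5) with deg P <= 2 kills the coefficients of r^3..r^4 in Q*f:
  r^3: a_3 + q1*a_2 + q2*a_1 = 0, i.e. -27/14 + (-27/14)*q1 + (-18/7)*q2 = 0.
  r^4: a_4 + q1*a_3 + q2*a_2 = 0, i.e. -243/112 + (-27/14)*q1 + (-27/14)*q2 = 0.
Solving this linear system: q1 = -3/2, q2 = 3/8.
The numerator is Q*f truncated at degree 2: P0 = a_0 = -18/17; P1 = a_1 + q1*a_0 = -117/119; P2 = a_2 + q1*a_1 + q2*a_0 = 729/476.

The Pade approximant has numerator coefficients [-18/17, -117/119, 729/476]; denominator coefficients [1, -3/2, 3/8].


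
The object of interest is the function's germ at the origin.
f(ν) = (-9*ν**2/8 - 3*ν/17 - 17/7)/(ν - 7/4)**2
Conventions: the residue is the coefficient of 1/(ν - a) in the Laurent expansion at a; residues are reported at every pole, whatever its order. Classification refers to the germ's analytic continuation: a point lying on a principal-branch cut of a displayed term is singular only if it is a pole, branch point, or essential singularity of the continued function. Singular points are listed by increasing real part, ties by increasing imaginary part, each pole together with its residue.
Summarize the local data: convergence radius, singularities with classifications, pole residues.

Denominator factor (ν - 7/4)^2: pole of order 2 at 7/4, modulus 7/4.
The radius of convergence is the smallest modulus among the singular points: 7/4.
At the order-2 pole 7/4 set g(ν) = (ν - (7/4))^2*f(ν) = -9*ν**2/8 - 3*ν/17 - 17/7.
Order-2 pole: residue = g'(a); g'(7/4) = -1119/272, so the residue is -1119/272.

Radius of convergence at 0: 7/4.
At 7/4: a pole of order 2; residue -1119/272.


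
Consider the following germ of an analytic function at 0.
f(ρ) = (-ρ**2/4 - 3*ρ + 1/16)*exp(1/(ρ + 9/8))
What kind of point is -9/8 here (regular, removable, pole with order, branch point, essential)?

The exponent 1/(ρ - (-9/8)) has a pole at -9/8, so exp(1/(ρ - (-9/8))) takes every nonzero value near it: an essential singularity (not a pole of any order).

The point is an essential singularity.


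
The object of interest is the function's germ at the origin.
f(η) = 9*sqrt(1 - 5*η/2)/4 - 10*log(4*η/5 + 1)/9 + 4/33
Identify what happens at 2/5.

The point is an algebraic (square-root) branch point.

The term (9/4)*sqrt(1 - η/(2/5)) has argument 1 - 2/5/(2/5) = 0 at 2/5: a square-root (algebraic, two-sheeted) branch point; the remaining terms are analytic or single-valued there.


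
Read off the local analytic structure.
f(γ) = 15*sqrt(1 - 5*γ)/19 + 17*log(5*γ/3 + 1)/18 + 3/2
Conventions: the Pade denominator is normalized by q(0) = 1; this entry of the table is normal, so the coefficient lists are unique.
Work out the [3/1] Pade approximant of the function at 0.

Taylor coefficients needed (expand at 0): a_0 = 87/38, a_1 = -205/513, a_2 = -46525/12312, a_3 = -1043875/221616, a_4 = -37401875/1772928.
Write the denominator as Q(γ) = 1 + q1*γ. Requiring Q*f - P = O(γ^5) with deg P <= 3 kills the coefficients of γ^4..γ^4 in Q*f:
  γ^4: a_4 + q1*a_3 = 0, i.e. -37401875/1772928 + (-1043875/221616)*q1 = 0.
Solving this linear system: q1 = -42745/9544.
The numerator is Q*f truncated at degree 3: P0 = a_0 = 87/38; P1 = a_1 + q1*a_0 = -104321045/9792144; P2 = a_2 + q1*a_1 = -14608075/7344108; P3 = a_3 + q1*a_2 = 12917028625/1057551552.

The Pade approximant has numerator coefficients [87/38, -104321045/9792144, -14608075/7344108, 12917028625/1057551552]; denominator coefficients [1, -42745/9544].


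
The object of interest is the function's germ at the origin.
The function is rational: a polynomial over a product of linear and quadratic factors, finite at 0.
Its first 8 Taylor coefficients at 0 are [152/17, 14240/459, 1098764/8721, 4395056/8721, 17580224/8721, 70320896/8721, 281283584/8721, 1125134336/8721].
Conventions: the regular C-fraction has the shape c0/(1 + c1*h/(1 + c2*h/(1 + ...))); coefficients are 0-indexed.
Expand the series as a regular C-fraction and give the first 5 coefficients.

Taylor coefficients (read off): a_0 = 152/17, a_1 = 14240/459, a_2 = 1098764/8721, a_3 = 4395056/8721, a_4 = 17580224/8721.
c0 = a_0 = 152/17. Peel one level at a time: if S = 1 + c*h/S' with S'(0) = 1, then c is the h-coefficient of S and S' = c*h/(S - 1).
S_1 = c0/f = 1 + (-1780/513)*h + (-1079857/526338)*h^2 + ...; c1 = -1780/513.
S_2 = c1*h/(S_1 - 1) = 1 + (-1079857/1826280)*h + (1134748521/4575169600)*h^2 + ...; c2 = -1079857/1826280.
S_3 = c2*h/(S_2 - 1) = 1 + (1802247651/4296560440)*h + (437946179193/2913210392402)*h^2 + ...; c3 = 1802247651/4296560440.
S_4 = c3*h/(S_3 - 1) = 1 + (-432540/1206899)*h + ...; c4 = -432540/1206899.

The regular C-fraction coefficients are [152/17, -1780/513, -1079857/1826280, 1802247651/4296560440, -432540/1206899].


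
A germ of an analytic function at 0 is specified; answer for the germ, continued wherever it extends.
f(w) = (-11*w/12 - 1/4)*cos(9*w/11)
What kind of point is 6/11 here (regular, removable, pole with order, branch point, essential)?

There is no denominator, hence no pole anywhere.
The factor cos(9*w/11) is entire.
So the germ continues analytically to 6/11.

The point is a regular point.


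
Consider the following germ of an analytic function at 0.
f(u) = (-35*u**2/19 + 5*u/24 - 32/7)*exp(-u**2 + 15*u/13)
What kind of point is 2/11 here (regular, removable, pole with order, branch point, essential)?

The point is a regular point.

There is no denominator, hence no pole anywhere.
The factor exp(-u**2 + 15*u/13) is entire.
So the germ continues analytically to 2/11.


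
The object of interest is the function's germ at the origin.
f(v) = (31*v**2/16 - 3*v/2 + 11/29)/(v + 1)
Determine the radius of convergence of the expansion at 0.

The radius of convergence is 1.

Denominator factor (v + 1): pole of order 1 at -1, modulus 1.
The radius of convergence is the smallest modulus among the singular points: 1.


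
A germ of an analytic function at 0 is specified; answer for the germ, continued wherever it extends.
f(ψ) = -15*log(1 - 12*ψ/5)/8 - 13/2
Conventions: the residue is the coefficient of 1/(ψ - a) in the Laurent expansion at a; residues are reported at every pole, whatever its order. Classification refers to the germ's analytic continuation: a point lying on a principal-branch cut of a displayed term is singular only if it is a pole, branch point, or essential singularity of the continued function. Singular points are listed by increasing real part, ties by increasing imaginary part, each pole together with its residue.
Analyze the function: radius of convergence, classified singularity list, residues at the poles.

Branch term (-15/8)*log(1 - ψ/(5/12)): its argument vanishes at ψ = 5/12, a logarithmic branch point, modulus 5/12.
The radius of convergence is the smallest modulus among the singular points: 5/12.

Radius of convergence at 0: 5/12.
At 5/12: a logarithmic branch point.


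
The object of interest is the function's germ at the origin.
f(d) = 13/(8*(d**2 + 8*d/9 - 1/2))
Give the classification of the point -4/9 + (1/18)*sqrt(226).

The point is a pole of order 1.

The denominator factor d**2 + 8*d/9 - 1/2 vanishes at -4/9 + (1/18)*sqrt(226) and appears to the power 1; the numerator there equals 13/8, nonzero, and no other factor vanishes.
Hence a pole whose order is the multiplicity, 1.


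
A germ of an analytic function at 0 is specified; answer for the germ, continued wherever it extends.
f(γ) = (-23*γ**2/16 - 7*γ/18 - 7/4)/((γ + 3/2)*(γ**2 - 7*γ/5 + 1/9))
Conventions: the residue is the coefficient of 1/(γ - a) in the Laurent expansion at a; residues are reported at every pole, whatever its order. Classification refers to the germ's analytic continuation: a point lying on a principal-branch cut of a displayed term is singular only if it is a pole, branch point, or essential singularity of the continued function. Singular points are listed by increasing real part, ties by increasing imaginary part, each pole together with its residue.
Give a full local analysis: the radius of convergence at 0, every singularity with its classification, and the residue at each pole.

Radius of convergence at 0: 7/10 - (1/30)*sqrt(341).
At -3/2: a pole of order 1; residue -12675/12848.
At 7/10 - (1/30)*sqrt(341): a pole of order 1; residue -2897/12848 + (74071/1194864)*sqrt(341).
At 7/10 + (1/30)*sqrt(341): a pole of order 1; residue -2897/12848 - (74071/1194864)*sqrt(341).


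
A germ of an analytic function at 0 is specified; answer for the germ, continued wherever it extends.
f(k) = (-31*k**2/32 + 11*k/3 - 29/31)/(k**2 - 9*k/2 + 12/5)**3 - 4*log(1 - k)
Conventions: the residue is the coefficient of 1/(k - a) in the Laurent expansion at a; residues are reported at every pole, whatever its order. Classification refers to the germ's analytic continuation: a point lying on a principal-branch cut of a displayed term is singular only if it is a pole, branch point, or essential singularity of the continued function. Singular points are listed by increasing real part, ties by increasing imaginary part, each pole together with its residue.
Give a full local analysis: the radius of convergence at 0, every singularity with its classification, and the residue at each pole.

Radius of convergence at 0: 9/4 - (1/20)*sqrt(1065).
At 9/4 - (1/20)*sqrt(1065): a pole of order 3; residue -(72085/44380964)*sqrt(1065).
At 1: a logarithmic branch point.
At 9/4 + (1/20)*sqrt(1065): a pole of order 3; residue (72085/44380964)*sqrt(1065).

Denominator factor (k**2 - 9*k/2 + 12/5)^3: discriminant 213/20, real irrational roots 9/4 + (1/20)*sqrt(1065) and 9/4 - (1/20)*sqrt(1065); poles of order 3, moduli 9/4 + (1/20)*sqrt(1065) and 9/4 - (1/20)*sqrt(1065).
Branch term (-4)*log(1 - k/(1)): its argument vanishes at k = 1, a logarithmic branch point, modulus 1.
The radius of convergence is the smallest modulus among the singular points: 9/4 - (1/20)*sqrt(1065).
The branch term is analytic at 9/4 - (1/20)*sqrt(1065) and contributes nothing to the residue; only the rational part matters.
The factor k**2 - 9*k/2 + 12/5 splits as (k - a)(k - a') with a = 9/4 - (1/20)*sqrt(1065), a' = 9/4 + (1/20)*sqrt(1065). At the order-3 pole a set g(k) = (k - a)^3*(rational part) = [-31*k**2/32 + 11*k/3 - 29/31] / (k - a')^3.
Order-3 pole: residue = g''(a)/2; g''(9/4 - (1/20)*sqrt(1065)) = -(72085/22190482)*sqrt(1065), so the residue is -(72085/44380964)*sqrt(1065).
The branch term is analytic at 9/4 + (1/20)*sqrt(1065) and contributes nothing to the residue; only the rational part matters.
The factor k**2 - 9*k/2 + 12/5 splits as (k - a)(k - a') with a = 9/4 + (1/20)*sqrt(1065), a' = 9/4 - (1/20)*sqrt(1065). At the order-3 pole a set g(k) = (k - a)^3*(rational part) = [-31*k**2/32 + 11*k/3 - 29/31] / (k - a')^3.
Order-3 pole: residue = g''(a)/2; g''(9/4 + (1/20)*sqrt(1065)) = (72085/22190482)*sqrt(1065), so the residue is (72085/44380964)*sqrt(1065).
List the singular points by increasing real part (a conjugate pair: the negative imaginary part first).


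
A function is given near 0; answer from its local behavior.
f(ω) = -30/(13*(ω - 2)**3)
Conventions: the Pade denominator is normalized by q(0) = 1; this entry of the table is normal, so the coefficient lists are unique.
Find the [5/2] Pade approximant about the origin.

Taylor coefficients needed (expand at 0): a_0 = 15/52, a_1 = 45/104, a_2 = 45/104, a_3 = 75/208, a_4 = 225/832, a_5 = 315/1664, a_6 = 105/832, a_7 = 135/1664.
Write the denominator as Q(ω) = 1 + q1*ω + q2*ω^2. Requiring Q*f - P = O(ω^8) with deg P <= 5 kills the coefficients of ω^6..ω^7 in Q*f:
  ω^6: a_6 + q1*a_5 + q2*a_4 = 0, i.e. 105/832 + (315/1664)*q1 + (225/832)*q2 = 0.
  ω^7: a_7 + q1*a_6 + q2*a_5 = 0, i.e. 135/1664 + (105/832)*q1 + (315/1664)*q2 = 0.
Solving this linear system: q1 = -8/7, q2 = 1/3.
The numerator is Q*f truncated at degree 5: P0 = a_0 = 15/52; P1 = a_1 + q1*a_0 = 75/728; P2 = a_2 + q1*a_1 + q2*a_0 = 25/728; P3 = a_3 + q1*a_2 + q2*a_1 = 15/1456; P4 = a_4 + q1*a_3 + q2*a_2 = 15/5824; P5 = a_5 + q1*a_4 + q2*a_3 = 5/11648.

The Pade approximant has numerator coefficients [15/52, 75/728, 25/728, 15/1456, 15/5824, 5/11648]; denominator coefficients [1, -8/7, 1/3].


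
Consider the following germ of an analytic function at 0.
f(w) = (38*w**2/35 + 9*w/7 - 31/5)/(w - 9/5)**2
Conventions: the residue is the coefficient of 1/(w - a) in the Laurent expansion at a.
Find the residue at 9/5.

At the order-2 pole 9/5 set g(w) = (w - (9/5))^2*f(w) = 38*w**2/35 + 9*w/7 - 31/5.
Order-2 pole: residue = g'(a); g'(9/5) = 909/175, so the residue is 909/175.

The residue is 909/175.


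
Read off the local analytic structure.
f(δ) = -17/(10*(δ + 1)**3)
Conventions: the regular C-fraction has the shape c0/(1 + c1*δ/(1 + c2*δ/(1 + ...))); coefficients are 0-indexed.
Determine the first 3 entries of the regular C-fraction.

Taylor coefficients (expand at 0): a_0 = -17/10, a_1 = 51/10, a_2 = -51/5.
c0 = a_0 = -17/10. Peel one level at a time: if S = 1 + c*δ/S' with S'(0) = 1, then c is the δ-coefficient of S and S' = c*δ/(S - 1).
S_1 = c0/f = 1 + (3)*δ + (3)*δ^2 + ...; c1 = 3.
S_2 = c1*δ/(S_1 - 1) = 1 + (-1)*δ + ...; c2 = -1.

The regular C-fraction coefficients are [-17/10, 3, -1].


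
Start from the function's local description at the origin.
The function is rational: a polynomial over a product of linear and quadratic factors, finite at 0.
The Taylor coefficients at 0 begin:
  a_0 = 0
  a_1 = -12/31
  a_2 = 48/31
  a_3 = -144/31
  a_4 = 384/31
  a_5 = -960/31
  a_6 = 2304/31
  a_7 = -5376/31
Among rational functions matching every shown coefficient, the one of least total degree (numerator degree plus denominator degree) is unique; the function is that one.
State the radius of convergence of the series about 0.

No rational of total degree below 3 reproduces all 8 coefficients; solving the [1/2] Pade equations on them gives f(δ) = -3*δ/(31*(δ + 1/2)**2), whose expansion matches every shown term.
Denominator factor (δ + 1/2)^2: pole of order 2 at -1/2, modulus 1/2.
The radius of convergence is the smallest modulus among the singular points: 1/2.

The radius of convergence is 1/2.


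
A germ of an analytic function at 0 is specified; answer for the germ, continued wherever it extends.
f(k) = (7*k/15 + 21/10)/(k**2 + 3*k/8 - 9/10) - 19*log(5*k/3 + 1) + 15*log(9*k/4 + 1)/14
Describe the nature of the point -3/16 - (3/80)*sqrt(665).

The point is a pole of order 1.

The denominator factor k**2 + 3*k/8 - 9/10 vanishes at -3/16 - (3/80)*sqrt(665) and appears to the power 1; the numerator there equals 161/80 - (7/400)*sqrt(665), nonzero, and no other factor vanishes.
The branch terms are analytic at this point.
Hence a pole whose order is the multiplicity, 1.


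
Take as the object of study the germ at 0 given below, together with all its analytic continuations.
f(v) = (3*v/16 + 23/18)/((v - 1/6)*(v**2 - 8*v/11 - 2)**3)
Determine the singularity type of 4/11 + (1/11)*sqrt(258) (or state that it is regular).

The denominator factor v**2 - 8*v/11 - 2 vanishes at 4/11 + (1/11)*sqrt(258) and appears to the power 3; the numerator there equals 533/396 + (3/176)*sqrt(258), nonzero, and no other factor vanishes.
Hence a pole whose order is the multiplicity, 3.

The point is a pole of order 3.


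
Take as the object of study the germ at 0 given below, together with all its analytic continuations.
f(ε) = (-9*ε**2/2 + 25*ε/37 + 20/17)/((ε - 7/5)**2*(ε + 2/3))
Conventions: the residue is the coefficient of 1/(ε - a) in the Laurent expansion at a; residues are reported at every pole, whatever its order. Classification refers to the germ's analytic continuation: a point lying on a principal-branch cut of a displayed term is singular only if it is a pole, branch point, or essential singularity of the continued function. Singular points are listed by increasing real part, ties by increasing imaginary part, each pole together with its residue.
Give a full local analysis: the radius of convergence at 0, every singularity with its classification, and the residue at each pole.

Denominator factor (ε + 2/3): pole of order 1 at -2/3, modulus 2/3.
Denominator factor (ε - 7/5)^2: pole of order 2 at 7/5, modulus 7/5.
The radius of convergence is the smallest modulus among the singular points: 2/3.
At the order-1 pole -2/3 set g(ε) = (ε - (-2/3))*f(ε) = (-9*ε**2/2 + 25*ε/37 + 20/17)/(ε - 7/5)**2.
Simple pole: residue = g(a) at a = -2/3, which is -180300/604469.
At the order-2 pole 7/5 set g(ε) = (ε - (7/5))^2*f(ε) = (-9*ε**2/2 + 25*ε/37 + 20/17)/(ε + 2/3).
Order-2 pole: residue = g'(a); g'(7/5) = -5079621/1208938, so the residue is -5079621/1208938.
List the singular points by increasing real part (a conjugate pair: the negative imaginary part first).

Radius of convergence at 0: 2/3.
At -2/3: a pole of order 1; residue -180300/604469.
At 7/5: a pole of order 2; residue -5079621/1208938.


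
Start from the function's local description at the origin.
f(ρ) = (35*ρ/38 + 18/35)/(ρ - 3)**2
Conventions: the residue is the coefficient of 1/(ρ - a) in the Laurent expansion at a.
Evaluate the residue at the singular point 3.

At the order-2 pole 3 set g(ρ) = (ρ - (3))^2*f(ρ) = 35*ρ/38 + 18/35.
Order-2 pole: residue = g'(a); g'(3) = 35/38, so the residue is 35/38.

The residue is 35/38.


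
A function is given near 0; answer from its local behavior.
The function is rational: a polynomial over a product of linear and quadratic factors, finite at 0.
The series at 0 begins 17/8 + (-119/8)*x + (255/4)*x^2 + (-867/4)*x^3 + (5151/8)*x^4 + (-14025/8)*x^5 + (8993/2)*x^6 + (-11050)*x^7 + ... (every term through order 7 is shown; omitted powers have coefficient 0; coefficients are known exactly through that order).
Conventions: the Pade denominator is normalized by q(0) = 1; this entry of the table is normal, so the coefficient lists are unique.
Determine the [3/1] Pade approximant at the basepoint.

Taylor coefficients needed (read off): a_0 = 17/8, a_1 = -119/8, a_2 = 255/4, a_3 = -867/4, a_4 = 5151/8.
Write the denominator as Q(x) = 1 + q1*x. Requiring Q*f - P = O(x^5) with deg P <= 3 kills the coefficients of x^4..x^4 in Q*f:
  x^4: a_4 + q1*a_3 = 0, i.e. 5151/8 + (-867/4)*q1 = 0.
Solving this linear system: q1 = 101/34.
The numerator is Q*f truncated at degree 3: P0 = a_0 = 17/8; P1 = a_1 + q1*a_0 = -137/16; P2 = a_2 + q1*a_1 = 313/16; P3 = a_3 + q1*a_2 = -219/8.

The Pade approximant has numerator coefficients [17/8, -137/16, 313/16, -219/8]; denominator coefficients [1, 101/34].


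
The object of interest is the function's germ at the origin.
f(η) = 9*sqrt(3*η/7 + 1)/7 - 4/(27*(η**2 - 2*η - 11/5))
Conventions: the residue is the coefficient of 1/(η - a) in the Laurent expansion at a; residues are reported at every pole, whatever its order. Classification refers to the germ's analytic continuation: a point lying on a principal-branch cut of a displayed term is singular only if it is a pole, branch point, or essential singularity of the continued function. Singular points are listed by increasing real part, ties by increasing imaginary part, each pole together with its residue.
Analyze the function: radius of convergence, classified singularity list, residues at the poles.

Denominator factor (η**2 - 2*η - 11/5): discriminant 64/5, real irrational roots 1 + (4/5)*sqrt(5) and 1 - (4/5)*sqrt(5); poles of order 1, moduli 1 + (4/5)*sqrt(5) and -1 + (4/5)*sqrt(5).
Branch term (9/7)*sqrt(1 - η/(-7/3)): its argument vanishes at η = -7/3, a square-root branch point, modulus 7/3.
The radius of convergence is the smallest modulus among the singular points: -1 + (4/5)*sqrt(5).
The branch term is analytic at 1 - (4/5)*sqrt(5) and contributes nothing to the residue; only the rational part matters.
The factor η**2 - 2*η - 11/5 splits as (η - a)(η - a') with a = 1 - (4/5)*sqrt(5), a' = 1 + (4/5)*sqrt(5). At the order-1 pole a set g(η) = (η - a)*(rational part) = [-4/27] / (η - a').
Simple pole: residue = g(a) at a = 1 - (4/5)*sqrt(5), which is (1/54)*sqrt(5).
The branch term is analytic at 1 + (4/5)*sqrt(5) and contributes nothing to the residue; only the rational part matters.
The factor η**2 - 2*η - 11/5 splits as (η - a)(η - a') with a = 1 + (4/5)*sqrt(5), a' = 1 - (4/5)*sqrt(5). At the order-1 pole a set g(η) = (η - a)*(rational part) = [-4/27] / (η - a').
Simple pole: residue = g(a) at a = 1 + (4/5)*sqrt(5), which is -(1/54)*sqrt(5).
List the singular points by increasing real part (a conjugate pair: the negative imaginary part first).

Radius of convergence at 0: -1 + (4/5)*sqrt(5).
At -7/3: an algebraic (square-root) branch point.
At 1 - (4/5)*sqrt(5): a pole of order 1; residue (1/54)*sqrt(5).
At 1 + (4/5)*sqrt(5): a pole of order 1; residue -(1/54)*sqrt(5).


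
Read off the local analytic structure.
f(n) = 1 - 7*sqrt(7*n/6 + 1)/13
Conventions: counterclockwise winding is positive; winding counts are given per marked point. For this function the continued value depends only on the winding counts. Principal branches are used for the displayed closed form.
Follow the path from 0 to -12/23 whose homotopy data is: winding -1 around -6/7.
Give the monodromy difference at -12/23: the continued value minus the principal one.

The rational part is single-valued and drops out of the difference; each branch term changes only by its own monodromy.
(-7/13)*sqrt(1 - n/(-6/7)): winding -1 is odd, the square root flips sign, contributing -2*(-7/13)*sqrt(1 - (-12/23)/(-6/7)) = -2*(-7/13)*sqrt(9/23) = (42/299)*sqrt(23).
Summing the contributions at n = -12/23 gives (42/299)*sqrt(23).

Continued minus principal equals (42/299)*sqrt(23).


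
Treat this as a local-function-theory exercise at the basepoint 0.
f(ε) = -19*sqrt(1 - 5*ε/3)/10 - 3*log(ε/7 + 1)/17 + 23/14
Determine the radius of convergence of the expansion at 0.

Branch term (-3/17)*log(1 - ε/(-7)): its argument vanishes at ε = -7, a logarithmic branch point, modulus 7.
Branch term (-19/10)*sqrt(1 - ε/(3/5)): its argument vanishes at ε = 3/5, a square-root branch point, modulus 3/5.
The radius of convergence is the smallest modulus among the singular points: 3/5.

The radius of convergence is 3/5.


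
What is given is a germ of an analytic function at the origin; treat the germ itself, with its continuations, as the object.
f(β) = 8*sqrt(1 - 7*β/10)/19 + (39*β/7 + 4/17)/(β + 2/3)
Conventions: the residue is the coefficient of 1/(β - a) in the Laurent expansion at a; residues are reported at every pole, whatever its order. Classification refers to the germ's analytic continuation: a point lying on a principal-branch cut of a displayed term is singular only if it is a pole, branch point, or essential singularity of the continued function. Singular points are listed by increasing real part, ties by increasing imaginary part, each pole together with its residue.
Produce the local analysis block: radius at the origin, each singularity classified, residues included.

Radius of convergence at 0: 2/3.
At -2/3: a pole of order 1; residue -414/119.
At 10/7: an algebraic (square-root) branch point.

Denominator factor (β + 2/3): pole of order 1 at -2/3, modulus 2/3.
Branch term (8/19)*sqrt(1 - β/(10/7)): its argument vanishes at β = 10/7, a square-root branch point, modulus 10/7.
The radius of convergence is the smallest modulus among the singular points: 2/3.
The branch term is analytic at -2/3 and contributes nothing to the residue; only the rational part matters.
At the order-1 pole -2/3 set g(β) = (β - (-2/3))*(rational part) = 39*β/7 + 4/17.
Simple pole: residue = g(a) at a = -2/3, which is -414/119.
List the singular points by increasing real part (a conjugate pair: the negative imaginary part first).


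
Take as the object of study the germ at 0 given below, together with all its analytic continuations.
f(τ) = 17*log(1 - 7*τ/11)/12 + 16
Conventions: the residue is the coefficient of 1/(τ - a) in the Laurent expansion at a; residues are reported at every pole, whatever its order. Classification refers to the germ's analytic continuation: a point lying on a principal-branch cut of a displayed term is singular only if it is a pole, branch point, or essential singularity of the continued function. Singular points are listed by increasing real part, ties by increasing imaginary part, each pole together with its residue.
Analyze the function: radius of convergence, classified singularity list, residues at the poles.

Branch term (17/12)*log(1 - τ/(11/7)): its argument vanishes at τ = 11/7, a logarithmic branch point, modulus 11/7.
The radius of convergence is the smallest modulus among the singular points: 11/7.

Radius of convergence at 0: 11/7.
At 11/7: a logarithmic branch point.


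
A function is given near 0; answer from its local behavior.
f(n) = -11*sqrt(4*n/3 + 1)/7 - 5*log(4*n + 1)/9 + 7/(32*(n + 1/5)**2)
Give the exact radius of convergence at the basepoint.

The radius of convergence is 1/5.

Denominator factor (n + 1/5)^2: pole of order 2 at -1/5, modulus 1/5.
Branch term (-5/9)*log(1 - n/(-1/4)): its argument vanishes at n = -1/4, a logarithmic branch point, modulus 1/4.
Branch term (-11/7)*sqrt(1 - n/(-3/4)): its argument vanishes at n = -3/4, a square-root branch point, modulus 3/4.
The radius of convergence is the smallest modulus among the singular points: 1/5.


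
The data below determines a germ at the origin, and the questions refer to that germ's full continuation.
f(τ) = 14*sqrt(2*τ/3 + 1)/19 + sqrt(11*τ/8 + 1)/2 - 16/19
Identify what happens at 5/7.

The point is a regular point.

There is no denominator, hence no pole anywhere.
Branch term sqrt(1 - τ/(-3/2)): argument at 5/7 is 31/21, nonzero, so 5/7 is not its branch point (a point on a principal cut is still regular for the continued germ).
Branch term sqrt(1 - τ/(-8/11)): argument at 5/7 is 111/56, nonzero, so 5/7 is not its branch point (a point on a principal cut is still regular for the continued germ).
So the germ continues analytically to 5/7.


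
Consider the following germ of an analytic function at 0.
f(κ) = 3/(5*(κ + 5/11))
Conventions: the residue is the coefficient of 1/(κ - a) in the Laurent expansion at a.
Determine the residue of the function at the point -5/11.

The residue is 3/5.

At the order-1 pole -5/11 set g(κ) = (κ - (-5/11))*f(κ) = 3/5.
Simple pole: residue = g(a) at a = -5/11, which is 3/5.


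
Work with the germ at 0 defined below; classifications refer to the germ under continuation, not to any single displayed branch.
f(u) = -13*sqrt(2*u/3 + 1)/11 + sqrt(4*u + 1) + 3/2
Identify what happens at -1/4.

The term (1)*sqrt(1 - u/(-1/4)) has argument 1 - -1/4/(-1/4) = 0 at -1/4: a square-root (algebraic, two-sheeted) branch point; the remaining terms are analytic or single-valued there.

The point is an algebraic (square-root) branch point.


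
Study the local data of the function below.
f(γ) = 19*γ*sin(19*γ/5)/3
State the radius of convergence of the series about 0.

The radius of convergence is infinite.

The factor sin(19*γ/5) is entire and contributes no finite singular point.
The polynomial part has no poles.
No finite singular points: the Taylor series at 0 converges everywhere.


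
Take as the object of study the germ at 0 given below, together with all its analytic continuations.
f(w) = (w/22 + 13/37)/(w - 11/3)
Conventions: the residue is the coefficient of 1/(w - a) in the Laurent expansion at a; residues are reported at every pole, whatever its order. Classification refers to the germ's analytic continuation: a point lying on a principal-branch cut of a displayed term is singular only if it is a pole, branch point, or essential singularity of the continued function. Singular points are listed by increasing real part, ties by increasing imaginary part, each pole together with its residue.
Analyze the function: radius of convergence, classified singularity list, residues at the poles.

Denominator factor (w - 11/3): pole of order 1 at 11/3, modulus 11/3.
The radius of convergence is the smallest modulus among the singular points: 11/3.
At the order-1 pole 11/3 set g(w) = (w - (11/3))*f(w) = w/22 + 13/37.
Simple pole: residue = g(a) at a = 11/3, which is 115/222.

Radius of convergence at 0: 11/3.
At 11/3: a pole of order 1; residue 115/222.


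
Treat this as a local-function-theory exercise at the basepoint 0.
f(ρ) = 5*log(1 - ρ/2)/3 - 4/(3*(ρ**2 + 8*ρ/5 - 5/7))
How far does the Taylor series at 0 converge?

Denominator factor (ρ**2 + 8*ρ/5 - 5/7): discriminant 948/175, real irrational roots -4/5 + (1/35)*sqrt(1659) and -4/5 - (1/35)*sqrt(1659); poles of order 1, moduli -4/5 + (1/35)*sqrt(1659) and 4/5 + (1/35)*sqrt(1659).
Branch term (5/3)*log(1 - ρ/(2)): its argument vanishes at ρ = 2, a logarithmic branch point, modulus 2.
The radius of convergence is the smallest modulus among the singular points: -4/5 + (1/35)*sqrt(1659).

The radius of convergence is -4/5 + (1/35)*sqrt(1659).


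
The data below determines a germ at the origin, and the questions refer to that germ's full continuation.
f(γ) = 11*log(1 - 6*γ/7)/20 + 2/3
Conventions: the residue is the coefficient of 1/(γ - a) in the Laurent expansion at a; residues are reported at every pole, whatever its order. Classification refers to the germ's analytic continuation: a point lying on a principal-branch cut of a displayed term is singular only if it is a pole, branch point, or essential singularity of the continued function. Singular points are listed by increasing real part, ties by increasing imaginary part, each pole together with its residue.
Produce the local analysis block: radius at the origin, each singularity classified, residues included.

Branch term (11/20)*log(1 - γ/(7/6)): its argument vanishes at γ = 7/6, a logarithmic branch point, modulus 7/6.
The radius of convergence is the smallest modulus among the singular points: 7/6.

Radius of convergence at 0: 7/6.
At 7/6: a logarithmic branch point.


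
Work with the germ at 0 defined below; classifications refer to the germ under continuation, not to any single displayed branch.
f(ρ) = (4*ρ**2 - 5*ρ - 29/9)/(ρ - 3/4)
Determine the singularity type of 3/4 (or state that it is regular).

The denominator factor ρ - 3/4 vanishes at 3/4 and appears to the power 1; the numerator there equals -85/18, nonzero, and no other factor vanishes.
Hence a pole whose order is the multiplicity, 1.

The point is a pole of order 1.


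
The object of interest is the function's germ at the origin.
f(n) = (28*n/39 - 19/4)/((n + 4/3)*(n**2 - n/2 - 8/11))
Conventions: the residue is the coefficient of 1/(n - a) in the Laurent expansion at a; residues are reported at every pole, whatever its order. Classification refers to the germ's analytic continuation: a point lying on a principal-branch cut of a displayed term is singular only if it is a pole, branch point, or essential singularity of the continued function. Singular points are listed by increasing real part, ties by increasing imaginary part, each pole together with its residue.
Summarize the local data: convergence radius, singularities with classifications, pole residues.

Radius of convergence at 0: -1/4 + (1/44)*sqrt(1529).
At -4/3: a pole of order 1; residue -29381/8840.
At 1/4 - (1/44)*sqrt(1529): a pole of order 1; residue 29381/17680 + (12361/189040)*sqrt(1529).
At 1/4 + (1/44)*sqrt(1529): a pole of order 1; residue 29381/17680 - (12361/189040)*sqrt(1529).

Denominator factor (n + 4/3): pole of order 1 at -4/3, modulus 4/3.
Denominator factor (n**2 - n/2 - 8/11): discriminant 139/44, real irrational roots 1/4 + (1/44)*sqrt(1529) and 1/4 - (1/44)*sqrt(1529); poles of order 1, moduli 1/4 + (1/44)*sqrt(1529) and -1/4 + (1/44)*sqrt(1529).
The radius of convergence is the smallest modulus among the singular points: -1/4 + (1/44)*sqrt(1529).
At the order-1 pole -4/3 set g(n) = (n - (-4/3))*f(n) = (28*n/39 - 19/4)/(n**2 - n/2 - 8/11).
Simple pole: residue = g(a) at a = -4/3, which is -29381/8840.
The factor n**2 - n/2 - 8/11 splits as (n - a)(n - a') with a = 1/4 - (1/44)*sqrt(1529), a' = 1/4 + (1/44)*sqrt(1529). At the order-1 pole a set g(n) = (n - a)*f(n) = [(28*n/39 - 19/4)/(n + 4/3)] / (n - a').
Simple pole: residue = g(a) at a = 1/4 - (1/44)*sqrt(1529), which is 29381/17680 + (12361/189040)*sqrt(1529).
The factor n**2 - n/2 - 8/11 splits as (n - a)(n - a') with a = 1/4 + (1/44)*sqrt(1529), a' = 1/4 - (1/44)*sqrt(1529). At the order-1 pole a set g(n) = (n - a)*f(n) = [(28*n/39 - 19/4)/(n + 4/3)] / (n - a').
Simple pole: residue = g(a) at a = 1/4 + (1/44)*sqrt(1529), which is 29381/17680 - (12361/189040)*sqrt(1529).
List the singular points by increasing real part (a conjugate pair: the negative imaginary part first).


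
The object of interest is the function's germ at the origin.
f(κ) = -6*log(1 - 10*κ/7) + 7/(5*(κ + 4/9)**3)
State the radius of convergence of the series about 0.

The radius of convergence is 4/9.

Denominator factor (κ + 4/9)^3: pole of order 3 at -4/9, modulus 4/9.
Branch term (-6)*log(1 - κ/(7/10)): its argument vanishes at κ = 7/10, a logarithmic branch point, modulus 7/10.
The radius of convergence is the smallest modulus among the singular points: 4/9.


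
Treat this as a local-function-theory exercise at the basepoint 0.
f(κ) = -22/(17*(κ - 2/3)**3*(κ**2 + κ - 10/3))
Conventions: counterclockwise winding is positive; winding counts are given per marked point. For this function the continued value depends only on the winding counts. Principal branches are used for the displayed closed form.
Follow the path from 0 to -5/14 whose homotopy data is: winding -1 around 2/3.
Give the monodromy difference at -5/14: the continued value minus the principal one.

The function is rational, hence single-valued: continuing it around any pole returns the same value, so the difference is 0.

Continued minus principal equals 0.


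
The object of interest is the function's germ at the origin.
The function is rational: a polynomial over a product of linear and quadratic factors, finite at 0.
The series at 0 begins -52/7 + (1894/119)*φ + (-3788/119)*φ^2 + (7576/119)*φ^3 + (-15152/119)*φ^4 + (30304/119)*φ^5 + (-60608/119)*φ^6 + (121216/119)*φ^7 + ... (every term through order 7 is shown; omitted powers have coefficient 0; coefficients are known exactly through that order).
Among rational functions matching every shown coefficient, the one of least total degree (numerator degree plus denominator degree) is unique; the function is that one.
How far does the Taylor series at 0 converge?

No rational of total degree below 2 reproduces all 8 coefficients; solving the [1/1] Pade equations on them gives f(φ) = (9*φ/17 - 26/7)/(φ + 1/2), whose expansion matches every shown term.
Denominator factor (φ + 1/2): pole of order 1 at -1/2, modulus 1/2.
The radius of convergence is the smallest modulus among the singular points: 1/2.

The radius of convergence is 1/2.


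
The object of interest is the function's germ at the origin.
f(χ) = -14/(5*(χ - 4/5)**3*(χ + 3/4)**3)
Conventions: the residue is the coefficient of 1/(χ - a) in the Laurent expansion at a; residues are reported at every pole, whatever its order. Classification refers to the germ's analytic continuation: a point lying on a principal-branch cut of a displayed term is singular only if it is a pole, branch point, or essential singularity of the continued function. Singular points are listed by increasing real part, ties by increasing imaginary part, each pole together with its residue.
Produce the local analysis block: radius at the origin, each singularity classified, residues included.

Denominator factor (χ + 3/4)^3: pole of order 3 at -3/4, modulus 3/4.
Denominator factor (χ - 4/5)^3: pole of order 3 at 4/5, modulus 4/5.
The radius of convergence is the smallest modulus among the singular points: 3/4.
At the order-3 pole -3/4 set g(χ) = (χ - (-3/4))^3*f(χ) = -14/(5*(χ - 4/5)**3).
Order-3 pole: residue = g''(a)/2; g''(-3/4) = 107520000/28629151, so the residue is 53760000/28629151.
At the order-3 pole 4/5 set g(χ) = (χ - (4/5))^3*f(χ) = -14/(5*(χ + 3/4)**3).
Order-3 pole: residue = g''(a)/2; g''(4/5) = -107520000/28629151, so the residue is -53760000/28629151.
List the singular points by increasing real part (a conjugate pair: the negative imaginary part first).

Radius of convergence at 0: 3/4.
At -3/4: a pole of order 3; residue 53760000/28629151.
At 4/5: a pole of order 3; residue -53760000/28629151.


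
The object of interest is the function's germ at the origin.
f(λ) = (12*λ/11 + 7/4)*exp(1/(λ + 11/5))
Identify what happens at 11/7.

There is no denominator, hence no pole anywhere.
The essential point of exp(1/(λ - (-11/5))) is -11/5, not 11/7.
So the germ continues analytically to 11/7.

The point is a regular point.


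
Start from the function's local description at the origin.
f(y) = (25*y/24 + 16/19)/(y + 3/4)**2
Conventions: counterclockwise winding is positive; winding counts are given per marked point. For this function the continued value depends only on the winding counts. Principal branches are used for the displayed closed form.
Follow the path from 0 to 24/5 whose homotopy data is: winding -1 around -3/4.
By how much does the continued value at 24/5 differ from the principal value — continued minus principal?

Continued minus principal equals 0.

The function is rational, hence single-valued: continuing it around any pole returns the same value, so the difference is 0.


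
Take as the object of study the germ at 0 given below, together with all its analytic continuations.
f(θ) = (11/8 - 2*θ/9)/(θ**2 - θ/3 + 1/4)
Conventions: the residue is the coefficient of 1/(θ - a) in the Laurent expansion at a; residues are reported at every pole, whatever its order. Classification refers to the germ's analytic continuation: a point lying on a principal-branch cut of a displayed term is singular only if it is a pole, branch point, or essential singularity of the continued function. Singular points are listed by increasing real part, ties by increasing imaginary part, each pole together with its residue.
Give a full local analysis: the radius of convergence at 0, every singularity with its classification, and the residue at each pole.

Radius of convergence at 0: 1/2.
At (1/6) - ((1/3)*sqrt(2))*i: a pole of order 1; residue (-1/9) + ((289/288)*sqrt(2))*i.
At (1/6) + ((1/3)*sqrt(2))*i: a pole of order 1; residue (-1/9) - ((289/288)*sqrt(2))*i.

Denominator factor (θ**2 - θ/3 + 1/4): discriminant -8/9, complex-conjugate roots (1/6) + ((1/3)*sqrt(2))*i and (1/6) - ((1/3)*sqrt(2))*i; poles of order 1, moduli 1/2 and 1/2.
The radius of convergence is the smallest modulus among the singular points: 1/2.
The factor θ**2 - θ/3 + 1/4 splits as (θ - a)(θ - a') with a = (1/6) - ((1/3)*sqrt(2))*i, a' = (1/6) + ((1/3)*sqrt(2))*i. At the order-1 pole a set g(θ) = (θ - a)*f(θ) = [11/8 - 2*θ/9] / (θ - a').
Simple pole: residue = g(a) at a = (1/6) - ((1/3)*sqrt(2))*i, which is (-1/9) + ((289/288)*sqrt(2))*i.
The factor θ**2 - θ/3 + 1/4 splits as (θ - a)(θ - a') with a = (1/6) + ((1/3)*sqrt(2))*i, a' = (1/6) - ((1/3)*sqrt(2))*i. At the order-1 pole a set g(θ) = (θ - a)*f(θ) = [11/8 - 2*θ/9] / (θ - a').
Simple pole: residue = g(a) at a = (1/6) + ((1/3)*sqrt(2))*i, which is (-1/9) - ((289/288)*sqrt(2))*i.
List the singular points by increasing real part (a conjugate pair: the negative imaginary part first).
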